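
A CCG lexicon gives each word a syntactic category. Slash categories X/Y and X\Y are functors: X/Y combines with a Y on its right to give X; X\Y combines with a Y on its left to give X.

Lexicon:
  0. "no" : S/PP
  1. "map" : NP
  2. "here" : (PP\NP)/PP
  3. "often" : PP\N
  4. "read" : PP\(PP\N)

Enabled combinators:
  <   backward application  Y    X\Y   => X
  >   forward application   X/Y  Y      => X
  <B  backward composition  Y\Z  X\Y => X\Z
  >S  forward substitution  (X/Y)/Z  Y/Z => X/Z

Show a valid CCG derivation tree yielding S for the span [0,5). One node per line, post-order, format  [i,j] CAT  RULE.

[0,5] S   >
  [0,1] "no" : S/PP
  [1,5] PP   <
    [1,2] "map" : NP
    [2,5] PP\NP   >
      [2,3] "here" : (PP\NP)/PP
      [3,5] PP   <
        [3,4] "often" : PP\N
        [4,5] "read" : PP\(PP\N)

[0,1] S/PP  lex  "no"
[1,2] NP  lex  "map"
[2,3] (PP\NP)/PP  lex  "here"
[3,4] PP\N  lex  "often"
[4,5] PP\(PP\N)  lex  "read"
[3,5] PP  <  k=4
[2,5] PP\NP  >  k=3
[1,5] PP  <  k=2
[0,5] S  >  k=1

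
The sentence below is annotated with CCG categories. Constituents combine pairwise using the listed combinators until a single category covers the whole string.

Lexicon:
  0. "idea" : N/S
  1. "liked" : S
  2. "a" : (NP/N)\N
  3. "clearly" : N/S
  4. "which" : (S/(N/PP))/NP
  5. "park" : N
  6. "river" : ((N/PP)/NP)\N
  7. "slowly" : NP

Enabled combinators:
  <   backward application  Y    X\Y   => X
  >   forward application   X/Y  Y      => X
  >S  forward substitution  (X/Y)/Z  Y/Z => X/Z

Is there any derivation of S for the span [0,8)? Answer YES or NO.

NO

N/S S (NP/N)\N N/S (S/(N/PP))/NP N ((N/PP)/NP)\N NP
CKY chart[0,8] = {NP}; S ∉ chart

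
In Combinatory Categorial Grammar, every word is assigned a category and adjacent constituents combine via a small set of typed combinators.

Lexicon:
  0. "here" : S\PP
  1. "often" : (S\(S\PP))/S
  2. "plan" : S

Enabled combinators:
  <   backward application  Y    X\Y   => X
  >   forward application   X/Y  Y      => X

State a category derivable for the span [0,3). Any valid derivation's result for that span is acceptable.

[0,3] S   <
  [0,1] "here" : S\PP
  [1,3] S\(S\PP)   >
    [1,2] "often" : (S\(S\PP))/S
    [2,3] "plan" : S

S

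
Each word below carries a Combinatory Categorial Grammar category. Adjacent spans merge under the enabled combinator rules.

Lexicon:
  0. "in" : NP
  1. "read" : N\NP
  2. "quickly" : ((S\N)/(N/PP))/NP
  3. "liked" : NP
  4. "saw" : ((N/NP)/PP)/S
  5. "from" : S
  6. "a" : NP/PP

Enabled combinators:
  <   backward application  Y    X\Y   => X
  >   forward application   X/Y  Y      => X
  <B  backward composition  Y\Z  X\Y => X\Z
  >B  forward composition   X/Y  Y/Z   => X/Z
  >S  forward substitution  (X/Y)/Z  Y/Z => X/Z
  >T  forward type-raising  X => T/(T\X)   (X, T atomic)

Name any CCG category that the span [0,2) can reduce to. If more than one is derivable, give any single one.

[0,7] S   <
  [0,2] N   <
    [0,1] "in" : NP
    [1,2] "read" : N\NP
  [2,7] S\N   >
    [2,4] (S\N)/(N/PP)   >
      [2,3] "quickly" : ((S\N)/(N/PP))/NP
      [3,4] "liked" : NP
    [4,7] N/PP   >S
      [4,6] (N/NP)/PP   >
        [4,5] "saw" : ((N/NP)/PP)/S
        [5,6] "from" : S
      [6,7] "a" : NP/PP

N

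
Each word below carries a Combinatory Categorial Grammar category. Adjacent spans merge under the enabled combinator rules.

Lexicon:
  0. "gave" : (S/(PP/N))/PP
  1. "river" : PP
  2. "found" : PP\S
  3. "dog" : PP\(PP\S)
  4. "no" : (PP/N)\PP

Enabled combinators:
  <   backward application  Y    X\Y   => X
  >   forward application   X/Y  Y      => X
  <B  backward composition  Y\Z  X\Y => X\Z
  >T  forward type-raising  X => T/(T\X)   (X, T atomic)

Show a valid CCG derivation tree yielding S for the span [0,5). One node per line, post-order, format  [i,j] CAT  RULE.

[0,1] (S/(PP/N))/PP  lex  "gave"
[1,2] PP  lex  "river"
[0,2] S/(PP/N)  >  k=1
[2,3] PP\S  lex  "found"
[3,4] PP\(PP\S)  lex  "dog"
[2,4] PP  <  k=3
[4,5] (PP/N)\PP  lex  "no"
[2,5] PP/N  <  k=4
[0,5] S  >  k=2

[0,5] S   >
  [0,2] S/(PP/N)   >
    [0,1] "gave" : (S/(PP/N))/PP
    [1,2] "river" : PP
  [2,5] PP/N   <
    [2,4] PP   <
      [2,3] "found" : PP\S
      [3,4] "dog" : PP\(PP\S)
    [4,5] "no" : (PP/N)\PP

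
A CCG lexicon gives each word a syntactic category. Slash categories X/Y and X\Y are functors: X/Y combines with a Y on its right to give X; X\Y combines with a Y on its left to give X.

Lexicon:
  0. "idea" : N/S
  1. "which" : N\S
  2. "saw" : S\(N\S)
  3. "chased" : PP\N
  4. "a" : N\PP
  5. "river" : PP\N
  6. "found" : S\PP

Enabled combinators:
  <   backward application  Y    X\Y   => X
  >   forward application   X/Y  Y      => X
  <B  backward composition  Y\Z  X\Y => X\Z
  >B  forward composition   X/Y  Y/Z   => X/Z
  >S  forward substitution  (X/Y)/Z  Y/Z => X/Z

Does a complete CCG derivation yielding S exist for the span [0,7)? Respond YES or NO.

[0,7] S   <
  [0,6] PP   <
    [0,3] N   >
      [0,1] "idea" : N/S
      [1,3] S   <
        [1,2] "which" : N\S
        [2,3] "saw" : S\(N\S)
    [3,6] PP\N   <B
      [3,5] N\N   <B
        [3,4] "chased" : PP\N
        [4,5] "a" : N\PP
      [5,6] "river" : PP\N
  [6,7] "found" : S\PP

YES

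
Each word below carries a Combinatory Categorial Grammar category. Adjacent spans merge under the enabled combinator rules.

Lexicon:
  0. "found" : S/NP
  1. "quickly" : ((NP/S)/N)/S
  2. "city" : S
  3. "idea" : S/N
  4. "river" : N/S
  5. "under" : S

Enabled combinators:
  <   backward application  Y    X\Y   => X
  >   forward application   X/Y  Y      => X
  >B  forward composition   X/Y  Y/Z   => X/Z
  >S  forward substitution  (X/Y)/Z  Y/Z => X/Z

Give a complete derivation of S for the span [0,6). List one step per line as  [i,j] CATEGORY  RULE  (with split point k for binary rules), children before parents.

[0,1] S/NP  lex  "found"
[1,2] ((NP/S)/N)/S  lex  "quickly"
[2,3] S  lex  "city"
[1,3] (NP/S)/N  >  k=2
[3,4] S/N  lex  "idea"
[1,4] NP/N  >S  k=3
[4,5] N/S  lex  "river"
[5,6] S  lex  "under"
[4,6] N  >  k=5
[1,6] NP  >  k=4
[0,6] S  >  k=1

[0,6] S   >
  [0,1] "found" : S/NP
  [1,6] NP   >
    [1,4] NP/N   >S
      [1,3] (NP/S)/N   >
        [1,2] "quickly" : ((NP/S)/N)/S
        [2,3] "city" : S
      [3,4] "idea" : S/N
    [4,6] N   >
      [4,5] "river" : N/S
      [5,6] "under" : S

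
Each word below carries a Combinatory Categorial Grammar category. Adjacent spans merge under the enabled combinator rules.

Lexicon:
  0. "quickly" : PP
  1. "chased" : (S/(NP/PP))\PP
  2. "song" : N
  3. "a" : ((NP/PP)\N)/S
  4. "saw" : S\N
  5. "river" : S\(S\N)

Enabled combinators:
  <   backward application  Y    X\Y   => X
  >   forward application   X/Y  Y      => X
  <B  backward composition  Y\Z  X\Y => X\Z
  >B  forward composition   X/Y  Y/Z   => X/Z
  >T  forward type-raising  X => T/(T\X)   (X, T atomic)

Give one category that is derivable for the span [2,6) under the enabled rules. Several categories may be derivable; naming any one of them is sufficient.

[0,6] S   >
  [0,2] S/(NP/PP)   <
    [0,1] "quickly" : PP
    [1,2] "chased" : (S/(NP/PP))\PP
  [2,6] NP/PP   <
    [2,3] "song" : N
    [3,6] (NP/PP)\N   >
      [3,4] "a" : ((NP/PP)\N)/S
      [4,6] S   <
        [4,5] "saw" : S\N
        [5,6] "river" : S\(S\N)

NP/PP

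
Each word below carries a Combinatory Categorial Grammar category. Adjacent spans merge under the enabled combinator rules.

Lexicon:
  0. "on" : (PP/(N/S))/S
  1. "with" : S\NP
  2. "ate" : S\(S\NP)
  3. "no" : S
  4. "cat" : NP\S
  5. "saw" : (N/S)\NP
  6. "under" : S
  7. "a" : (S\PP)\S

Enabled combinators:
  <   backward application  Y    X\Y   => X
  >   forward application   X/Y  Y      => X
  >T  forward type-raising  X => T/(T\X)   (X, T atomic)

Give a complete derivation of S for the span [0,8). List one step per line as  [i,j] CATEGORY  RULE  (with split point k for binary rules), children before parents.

[0,1] (PP/(N/S))/S  lex  "on"
[1,2] S\NP  lex  "with"
[2,3] S\(S\NP)  lex  "ate"
[1,3] S  <  k=2
[0,3] PP/(N/S)  >  k=1
[3,4] S  lex  "no"
[3,4] NP/(NP\S)  >T
[4,5] NP\S  lex  "cat"
[3,5] NP  >  k=4
[5,6] (N/S)\NP  lex  "saw"
[3,6] N/S  <  k=5
[0,6] PP  >  k=3
[6,7] S  lex  "under"
[7,8] (S\PP)\S  lex  "a"
[6,8] S\PP  <  k=7
[0,8] S  <  k=6

[0,8] S   <
  [0,6] PP   >
    [0,3] PP/(N/S)   >
      [0,1] "on" : (PP/(N/S))/S
      [1,3] S   <
        [1,2] "with" : S\NP
        [2,3] "ate" : S\(S\NP)
    [3,6] N/S   <
      [3,5] NP   >
        [3,4] NP/(NP\S)   >T
          [3,4] "no" : S
        [4,5] "cat" : NP\S
      [5,6] "saw" : (N/S)\NP
  [6,8] S\PP   <
    [6,7] "under" : S
    [7,8] "a" : (S\PP)\S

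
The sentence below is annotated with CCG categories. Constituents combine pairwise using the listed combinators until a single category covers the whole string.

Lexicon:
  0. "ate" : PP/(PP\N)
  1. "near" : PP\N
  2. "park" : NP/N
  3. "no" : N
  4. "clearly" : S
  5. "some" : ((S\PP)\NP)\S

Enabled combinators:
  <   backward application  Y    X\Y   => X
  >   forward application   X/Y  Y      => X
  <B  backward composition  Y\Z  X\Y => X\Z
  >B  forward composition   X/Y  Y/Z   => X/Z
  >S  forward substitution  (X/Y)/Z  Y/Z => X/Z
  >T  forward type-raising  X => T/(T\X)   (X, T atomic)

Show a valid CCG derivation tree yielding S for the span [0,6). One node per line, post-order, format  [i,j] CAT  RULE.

[0,6] S   <
  [0,2] PP   >
    [0,1] "ate" : PP/(PP\N)
    [1,2] "near" : PP\N
  [2,6] S\PP   <
    [2,4] NP   >
      [2,3] "park" : NP/N
      [3,4] "no" : N
    [4,6] (S\PP)\NP   <
      [4,5] "clearly" : S
      [5,6] "some" : ((S\PP)\NP)\S

[0,1] PP/(PP\N)  lex  "ate"
[1,2] PP\N  lex  "near"
[0,2] PP  >  k=1
[2,3] NP/N  lex  "park"
[3,4] N  lex  "no"
[2,4] NP  >  k=3
[4,5] S  lex  "clearly"
[5,6] ((S\PP)\NP)\S  lex  "some"
[4,6] (S\PP)\NP  <  k=5
[2,6] S\PP  <  k=4
[0,6] S  <  k=2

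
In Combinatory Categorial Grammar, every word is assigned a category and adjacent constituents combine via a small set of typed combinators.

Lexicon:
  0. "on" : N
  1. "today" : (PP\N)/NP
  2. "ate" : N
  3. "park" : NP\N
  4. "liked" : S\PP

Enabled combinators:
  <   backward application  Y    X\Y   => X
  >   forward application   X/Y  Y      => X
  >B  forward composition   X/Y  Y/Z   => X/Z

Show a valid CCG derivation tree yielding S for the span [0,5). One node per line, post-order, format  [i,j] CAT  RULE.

[0,5] S   <
  [0,4] PP   <
    [0,1] "on" : N
    [1,4] PP\N   >
      [1,2] "today" : (PP\N)/NP
      [2,4] NP   <
        [2,3] "ate" : N
        [3,4] "park" : NP\N
  [4,5] "liked" : S\PP

[0,1] N  lex  "on"
[1,2] (PP\N)/NP  lex  "today"
[2,3] N  lex  "ate"
[3,4] NP\N  lex  "park"
[2,4] NP  <  k=3
[1,4] PP\N  >  k=2
[0,4] PP  <  k=1
[4,5] S\PP  lex  "liked"
[0,5] S  <  k=4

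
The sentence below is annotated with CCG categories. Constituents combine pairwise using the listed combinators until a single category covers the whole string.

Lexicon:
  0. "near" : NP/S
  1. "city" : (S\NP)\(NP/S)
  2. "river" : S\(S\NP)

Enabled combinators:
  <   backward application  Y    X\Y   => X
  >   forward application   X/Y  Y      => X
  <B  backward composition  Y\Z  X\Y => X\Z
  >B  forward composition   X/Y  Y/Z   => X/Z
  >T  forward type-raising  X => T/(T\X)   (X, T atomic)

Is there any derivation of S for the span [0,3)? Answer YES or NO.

YES

[0,3] S   <
  [0,2] S\NP   <
    [0,1] "near" : NP/S
    [1,2] "city" : (S\NP)\(NP/S)
  [2,3] "river" : S\(S\NP)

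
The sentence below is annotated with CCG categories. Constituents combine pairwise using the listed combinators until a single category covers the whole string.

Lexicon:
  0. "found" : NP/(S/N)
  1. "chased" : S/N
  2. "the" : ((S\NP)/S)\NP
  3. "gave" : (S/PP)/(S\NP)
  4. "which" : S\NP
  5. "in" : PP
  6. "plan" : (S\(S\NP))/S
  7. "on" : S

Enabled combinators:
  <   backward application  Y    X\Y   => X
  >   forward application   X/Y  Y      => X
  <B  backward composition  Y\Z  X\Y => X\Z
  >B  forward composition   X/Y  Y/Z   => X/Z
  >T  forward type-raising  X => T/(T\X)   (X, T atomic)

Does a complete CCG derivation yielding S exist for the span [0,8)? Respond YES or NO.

[0,8] S   <
  [0,6] S\NP   >
    [0,3] (S\NP)/S   <
      [0,2] NP   >
        [0,1] "found" : NP/(S/N)
        [1,2] "chased" : S/N
      [2,3] "the" : ((S\NP)/S)\NP
    [3,6] S   >
      [3,5] S/PP   >
        [3,4] "gave" : (S/PP)/(S\NP)
        [4,5] "which" : S\NP
      [5,6] "in" : PP
  [6,8] S\(S\NP)   >
    [6,7] "plan" : (S\(S\NP))/S
    [7,8] "on" : S

YES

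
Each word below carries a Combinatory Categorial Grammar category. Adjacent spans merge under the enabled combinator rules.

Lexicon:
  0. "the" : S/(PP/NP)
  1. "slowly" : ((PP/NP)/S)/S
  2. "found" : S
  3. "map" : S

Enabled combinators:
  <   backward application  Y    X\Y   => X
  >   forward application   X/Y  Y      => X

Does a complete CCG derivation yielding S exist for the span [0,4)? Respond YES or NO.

YES

[0,4] S   >
  [0,1] "the" : S/(PP/NP)
  [1,4] PP/NP   >
    [1,3] (PP/NP)/S   >
      [1,2] "slowly" : ((PP/NP)/S)/S
      [2,3] "found" : S
    [3,4] "map" : S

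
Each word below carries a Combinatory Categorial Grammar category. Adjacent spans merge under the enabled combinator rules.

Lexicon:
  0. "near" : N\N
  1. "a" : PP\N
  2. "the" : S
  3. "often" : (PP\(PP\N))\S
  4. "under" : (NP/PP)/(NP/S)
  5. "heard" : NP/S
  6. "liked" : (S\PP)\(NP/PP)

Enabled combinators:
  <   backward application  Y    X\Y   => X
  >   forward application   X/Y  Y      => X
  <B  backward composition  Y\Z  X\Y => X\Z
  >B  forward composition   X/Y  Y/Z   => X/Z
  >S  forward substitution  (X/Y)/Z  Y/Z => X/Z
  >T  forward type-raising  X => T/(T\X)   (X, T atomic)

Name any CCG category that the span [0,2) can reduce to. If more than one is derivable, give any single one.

[0,7] S   <
  [0,4] PP   <
    [0,2] PP\N   <B
      [0,1] "near" : N\N
      [1,2] "a" : PP\N
    [2,4] PP\(PP\N)   <
      [2,3] "the" : S
      [3,4] "often" : (PP\(PP\N))\S
  [4,7] S\PP   <
    [4,6] NP/PP   >
      [4,5] "under" : (NP/PP)/(NP/S)
      [5,6] "heard" : NP/S
    [6,7] "liked" : (S\PP)\(NP/PP)

PP\N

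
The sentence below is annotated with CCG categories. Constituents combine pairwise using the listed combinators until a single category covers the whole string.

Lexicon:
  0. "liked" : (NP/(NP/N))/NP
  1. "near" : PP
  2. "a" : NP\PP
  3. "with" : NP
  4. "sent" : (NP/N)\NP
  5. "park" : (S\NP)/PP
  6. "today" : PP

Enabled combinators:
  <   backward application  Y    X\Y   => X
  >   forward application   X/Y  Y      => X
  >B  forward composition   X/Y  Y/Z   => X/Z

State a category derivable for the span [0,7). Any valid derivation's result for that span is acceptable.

S

[0,7] S   <
  [0,5] NP   >
    [0,3] NP/(NP/N)   >
      [0,1] "liked" : (NP/(NP/N))/NP
      [1,3] NP   <
        [1,2] "near" : PP
        [2,3] "a" : NP\PP
    [3,5] NP/N   <
      [3,4] "with" : NP
      [4,5] "sent" : (NP/N)\NP
  [5,7] S\NP   >
    [5,6] "park" : (S\NP)/PP
    [6,7] "today" : PP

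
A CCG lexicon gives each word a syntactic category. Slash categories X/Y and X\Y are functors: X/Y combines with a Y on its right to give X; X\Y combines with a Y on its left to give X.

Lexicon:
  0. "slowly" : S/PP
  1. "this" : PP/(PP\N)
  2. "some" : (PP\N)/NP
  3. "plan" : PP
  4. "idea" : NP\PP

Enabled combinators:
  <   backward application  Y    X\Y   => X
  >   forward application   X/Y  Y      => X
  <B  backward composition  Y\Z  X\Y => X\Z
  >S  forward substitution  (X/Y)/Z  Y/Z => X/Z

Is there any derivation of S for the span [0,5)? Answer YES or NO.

YES

[0,5] S   >
  [0,1] "slowly" : S/PP
  [1,5] PP   >
    [1,2] "this" : PP/(PP\N)
    [2,5] PP\N   >
      [2,3] "some" : (PP\N)/NP
      [3,5] NP   <
        [3,4] "plan" : PP
        [4,5] "idea" : NP\PP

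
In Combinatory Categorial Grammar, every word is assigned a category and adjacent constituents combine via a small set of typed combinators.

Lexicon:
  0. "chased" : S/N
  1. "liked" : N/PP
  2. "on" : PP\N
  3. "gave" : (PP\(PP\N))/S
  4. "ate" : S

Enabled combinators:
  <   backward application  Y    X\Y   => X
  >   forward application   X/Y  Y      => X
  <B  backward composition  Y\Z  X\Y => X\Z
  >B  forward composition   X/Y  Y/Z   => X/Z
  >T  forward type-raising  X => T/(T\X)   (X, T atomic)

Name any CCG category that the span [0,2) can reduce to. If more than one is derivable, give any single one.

[0,5] S   >
  [0,2] S/PP   >B
    [0,1] "chased" : S/N
    [1,2] "liked" : N/PP
  [2,5] PP   <
    [2,3] "on" : PP\N
    [3,5] PP\(PP\N)   >
      [3,4] "gave" : (PP\(PP\N))/S
      [4,5] "ate" : S

S/PP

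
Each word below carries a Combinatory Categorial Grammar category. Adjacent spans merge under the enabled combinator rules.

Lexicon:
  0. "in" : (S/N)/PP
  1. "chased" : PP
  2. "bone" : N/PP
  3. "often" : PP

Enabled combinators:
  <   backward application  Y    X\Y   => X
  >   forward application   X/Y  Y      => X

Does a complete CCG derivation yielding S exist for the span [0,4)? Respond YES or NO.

[0,4] S   >
  [0,2] S/N   >
    [0,1] "in" : (S/N)/PP
    [1,2] "chased" : PP
  [2,4] N   >
    [2,3] "bone" : N/PP
    [3,4] "often" : PP

YES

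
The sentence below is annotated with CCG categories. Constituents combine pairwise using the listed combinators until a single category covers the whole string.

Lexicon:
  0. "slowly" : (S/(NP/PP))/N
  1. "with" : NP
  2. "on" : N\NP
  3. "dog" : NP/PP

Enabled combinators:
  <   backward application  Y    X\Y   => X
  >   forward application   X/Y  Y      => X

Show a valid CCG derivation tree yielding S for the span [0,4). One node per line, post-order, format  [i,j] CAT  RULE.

[0,4] S   >
  [0,3] S/(NP/PP)   >
    [0,1] "slowly" : (S/(NP/PP))/N
    [1,3] N   <
      [1,2] "with" : NP
      [2,3] "on" : N\NP
  [3,4] "dog" : NP/PP

[0,1] (S/(NP/PP))/N  lex  "slowly"
[1,2] NP  lex  "with"
[2,3] N\NP  lex  "on"
[1,3] N  <  k=2
[0,3] S/(NP/PP)  >  k=1
[3,4] NP/PP  lex  "dog"
[0,4] S  >  k=3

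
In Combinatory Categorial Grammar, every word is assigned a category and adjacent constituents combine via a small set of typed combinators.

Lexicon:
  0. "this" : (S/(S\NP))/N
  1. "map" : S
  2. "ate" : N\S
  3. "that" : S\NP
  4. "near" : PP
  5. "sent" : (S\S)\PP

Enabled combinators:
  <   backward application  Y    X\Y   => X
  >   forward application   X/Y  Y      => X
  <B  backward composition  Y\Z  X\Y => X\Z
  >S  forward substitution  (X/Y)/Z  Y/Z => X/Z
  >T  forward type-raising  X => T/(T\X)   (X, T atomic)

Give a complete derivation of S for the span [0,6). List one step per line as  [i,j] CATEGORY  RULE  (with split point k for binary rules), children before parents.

[0,6] S   >
  [0,3] S/(S\NP)   >
    [0,1] "this" : (S/(S\NP))/N
    [1,3] N   <
      [1,2] "map" : S
      [2,3] "ate" : N\S
  [3,6] S\NP   <B
    [3,4] "that" : S\NP
    [4,6] S\S   <
      [4,5] "near" : PP
      [5,6] "sent" : (S\S)\PP

[0,1] (S/(S\NP))/N  lex  "this"
[1,2] S  lex  "map"
[2,3] N\S  lex  "ate"
[1,3] N  <  k=2
[0,3] S/(S\NP)  >  k=1
[3,4] S\NP  lex  "that"
[4,5] PP  lex  "near"
[5,6] (S\S)\PP  lex  "sent"
[4,6] S\S  <  k=5
[3,6] S\NP  <B  k=4
[0,6] S  >  k=3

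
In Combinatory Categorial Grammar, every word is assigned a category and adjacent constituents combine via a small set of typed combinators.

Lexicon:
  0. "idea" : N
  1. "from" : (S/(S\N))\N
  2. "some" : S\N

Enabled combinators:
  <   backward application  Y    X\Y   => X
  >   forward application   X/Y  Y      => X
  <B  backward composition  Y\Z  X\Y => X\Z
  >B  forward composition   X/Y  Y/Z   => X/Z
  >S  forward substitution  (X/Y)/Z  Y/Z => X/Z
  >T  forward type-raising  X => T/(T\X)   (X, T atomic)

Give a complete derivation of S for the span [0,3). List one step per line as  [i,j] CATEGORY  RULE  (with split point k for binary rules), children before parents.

[0,1] N  lex  "idea"
[1,2] (S/(S\N))\N  lex  "from"
[0,2] S/(S\N)  <  k=1
[2,3] S\N  lex  "some"
[0,3] S  >  k=2

[0,3] S   >
  [0,2] S/(S\N)   <
    [0,1] "idea" : N
    [1,2] "from" : (S/(S\N))\N
  [2,3] "some" : S\N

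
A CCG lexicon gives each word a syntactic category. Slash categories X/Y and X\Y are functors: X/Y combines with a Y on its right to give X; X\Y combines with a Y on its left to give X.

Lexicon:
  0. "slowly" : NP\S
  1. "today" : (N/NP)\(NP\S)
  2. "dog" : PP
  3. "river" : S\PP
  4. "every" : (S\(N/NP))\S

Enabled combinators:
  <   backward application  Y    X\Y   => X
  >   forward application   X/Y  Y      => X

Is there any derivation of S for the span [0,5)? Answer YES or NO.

YES

[0,5] S   <
  [0,2] N/NP   <
    [0,1] "slowly" : NP\S
    [1,2] "today" : (N/NP)\(NP\S)
  [2,5] S\(N/NP)   <
    [2,4] S   <
      [2,3] "dog" : PP
      [3,4] "river" : S\PP
    [4,5] "every" : (S\(N/NP))\S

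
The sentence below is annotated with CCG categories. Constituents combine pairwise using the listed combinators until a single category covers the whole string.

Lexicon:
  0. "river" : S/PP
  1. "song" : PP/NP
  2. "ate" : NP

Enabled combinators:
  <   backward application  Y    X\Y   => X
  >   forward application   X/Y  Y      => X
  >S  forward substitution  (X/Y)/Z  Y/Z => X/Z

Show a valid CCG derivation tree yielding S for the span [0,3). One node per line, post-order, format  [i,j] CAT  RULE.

[0,1] S/PP  lex  "river"
[1,2] PP/NP  lex  "song"
[2,3] NP  lex  "ate"
[1,3] PP  >  k=2
[0,3] S  >  k=1

[0,3] S   >
  [0,1] "river" : S/PP
  [1,3] PP   >
    [1,2] "song" : PP/NP
    [2,3] "ate" : NP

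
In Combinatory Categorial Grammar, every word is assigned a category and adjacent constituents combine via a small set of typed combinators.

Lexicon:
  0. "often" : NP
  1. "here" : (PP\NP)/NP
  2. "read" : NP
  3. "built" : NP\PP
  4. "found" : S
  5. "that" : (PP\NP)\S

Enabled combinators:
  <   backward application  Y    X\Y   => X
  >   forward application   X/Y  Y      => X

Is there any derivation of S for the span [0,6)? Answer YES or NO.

NO

NP (PP\NP)/NP NP NP\PP S (PP\NP)\S
CKY chart[0,6] = {PP}; S ∉ chart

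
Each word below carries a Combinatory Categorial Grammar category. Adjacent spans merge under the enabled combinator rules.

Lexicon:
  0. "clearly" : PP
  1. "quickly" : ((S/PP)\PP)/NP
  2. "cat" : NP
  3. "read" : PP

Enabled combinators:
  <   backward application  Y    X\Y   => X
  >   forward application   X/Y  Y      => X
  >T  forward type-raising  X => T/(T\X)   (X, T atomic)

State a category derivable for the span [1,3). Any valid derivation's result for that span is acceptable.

(S/PP)\PP

[0,4] S   >
  [0,3] S/PP   <
    [0,1] "clearly" : PP
    [1,3] (S/PP)\PP   >
      [1,2] "quickly" : ((S/PP)\PP)/NP
      [2,3] "cat" : NP
  [3,4] "read" : PP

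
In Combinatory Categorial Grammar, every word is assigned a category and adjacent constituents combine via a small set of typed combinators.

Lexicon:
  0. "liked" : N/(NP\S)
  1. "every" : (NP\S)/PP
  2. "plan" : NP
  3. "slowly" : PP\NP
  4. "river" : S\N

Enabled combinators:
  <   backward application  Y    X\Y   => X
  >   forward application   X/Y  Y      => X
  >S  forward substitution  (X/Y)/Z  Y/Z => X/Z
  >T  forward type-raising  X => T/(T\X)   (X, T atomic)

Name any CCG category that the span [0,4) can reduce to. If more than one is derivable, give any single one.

[0,5] S   <
  [0,4] N   >
    [0,1] "liked" : N/(NP\S)
    [1,4] NP\S   >
      [1,2] "every" : (NP\S)/PP
      [2,4] PP   >
        [2,3] PP/(PP\NP)   >T
          [2,3] "plan" : NP
        [3,4] "slowly" : PP\NP
  [4,5] "river" : S\N

N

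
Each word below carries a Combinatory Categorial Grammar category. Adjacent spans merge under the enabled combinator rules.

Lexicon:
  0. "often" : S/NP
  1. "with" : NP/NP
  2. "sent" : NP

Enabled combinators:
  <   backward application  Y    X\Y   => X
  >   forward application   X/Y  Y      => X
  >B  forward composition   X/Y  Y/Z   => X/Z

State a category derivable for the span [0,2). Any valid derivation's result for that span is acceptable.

S/NP

[0,3] S   >
  [0,2] S/NP   >B
    [0,1] "often" : S/NP
    [1,2] "with" : NP/NP
  [2,3] "sent" : NP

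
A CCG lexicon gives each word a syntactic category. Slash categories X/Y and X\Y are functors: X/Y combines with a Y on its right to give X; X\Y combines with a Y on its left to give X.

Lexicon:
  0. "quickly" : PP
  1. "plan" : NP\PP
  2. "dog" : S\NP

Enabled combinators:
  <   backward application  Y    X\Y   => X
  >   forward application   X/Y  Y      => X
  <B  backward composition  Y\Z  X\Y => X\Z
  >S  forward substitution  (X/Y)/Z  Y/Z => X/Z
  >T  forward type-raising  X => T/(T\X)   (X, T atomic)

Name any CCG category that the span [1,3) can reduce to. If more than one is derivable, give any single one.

S\PP

[0,3] S   >
  [0,1] S/(S\PP)   >T
    [0,1] "quickly" : PP
  [1,3] S\PP   <B
    [1,2] "plan" : NP\PP
    [2,3] "dog" : S\NP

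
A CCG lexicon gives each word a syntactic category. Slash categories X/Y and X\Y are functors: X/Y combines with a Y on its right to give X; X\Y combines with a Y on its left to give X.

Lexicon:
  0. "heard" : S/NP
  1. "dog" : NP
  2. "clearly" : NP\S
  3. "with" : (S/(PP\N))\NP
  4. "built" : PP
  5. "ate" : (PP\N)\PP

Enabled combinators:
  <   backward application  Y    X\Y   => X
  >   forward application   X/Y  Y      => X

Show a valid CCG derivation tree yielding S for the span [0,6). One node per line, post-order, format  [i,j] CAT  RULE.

[0,1] S/NP  lex  "heard"
[1,2] NP  lex  "dog"
[0,2] S  >  k=1
[2,3] NP\S  lex  "clearly"
[0,3] NP  <  k=2
[3,4] (S/(PP\N))\NP  lex  "with"
[0,4] S/(PP\N)  <  k=3
[4,5] PP  lex  "built"
[5,6] (PP\N)\PP  lex  "ate"
[4,6] PP\N  <  k=5
[0,6] S  >  k=4

[0,6] S   >
  [0,4] S/(PP\N)   <
    [0,3] NP   <
      [0,2] S   >
        [0,1] "heard" : S/NP
        [1,2] "dog" : NP
      [2,3] "clearly" : NP\S
    [3,4] "with" : (S/(PP\N))\NP
  [4,6] PP\N   <
    [4,5] "built" : PP
    [5,6] "ate" : (PP\N)\PP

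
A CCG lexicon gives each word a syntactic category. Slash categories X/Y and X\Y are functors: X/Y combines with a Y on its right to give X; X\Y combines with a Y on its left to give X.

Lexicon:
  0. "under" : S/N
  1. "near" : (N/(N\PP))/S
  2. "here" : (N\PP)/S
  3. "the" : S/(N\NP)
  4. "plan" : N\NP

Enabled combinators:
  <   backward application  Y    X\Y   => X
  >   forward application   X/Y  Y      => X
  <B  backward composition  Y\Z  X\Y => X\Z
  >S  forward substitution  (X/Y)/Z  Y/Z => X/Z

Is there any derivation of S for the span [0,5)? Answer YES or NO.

[0,5] S   >
  [0,1] "under" : S/N
  [1,5] N   >
    [1,3] N/S   >S
      [1,2] "near" : (N/(N\PP))/S
      [2,3] "here" : (N\PP)/S
    [3,5] S   >
      [3,4] "the" : S/(N\NP)
      [4,5] "plan" : N\NP

YES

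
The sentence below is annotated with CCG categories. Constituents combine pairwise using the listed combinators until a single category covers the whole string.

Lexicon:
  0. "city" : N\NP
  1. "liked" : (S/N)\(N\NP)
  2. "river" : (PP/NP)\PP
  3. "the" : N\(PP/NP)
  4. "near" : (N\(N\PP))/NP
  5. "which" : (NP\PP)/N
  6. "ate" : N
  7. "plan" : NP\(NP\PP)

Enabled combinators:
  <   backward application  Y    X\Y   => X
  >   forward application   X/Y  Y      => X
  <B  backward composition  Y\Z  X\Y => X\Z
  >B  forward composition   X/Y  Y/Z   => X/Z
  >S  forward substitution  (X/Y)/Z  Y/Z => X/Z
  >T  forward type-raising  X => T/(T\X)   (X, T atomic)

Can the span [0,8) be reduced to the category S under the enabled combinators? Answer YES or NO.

YES

[0,8] S   >
  [0,2] S/N   <
    [0,1] "city" : N\NP
    [1,2] "liked" : (S/N)\(N\NP)
  [2,8] N   <
    [2,4] N\PP   <B
      [2,3] "river" : (PP/NP)\PP
      [3,4] "the" : N\(PP/NP)
    [4,8] N\(N\PP)   >
      [4,5] "near" : (N\(N\PP))/NP
      [5,8] NP   <
        [5,7] NP\PP   >
          [5,6] "which" : (NP\PP)/N
          [6,7] "ate" : N
        [7,8] "plan" : NP\(NP\PP)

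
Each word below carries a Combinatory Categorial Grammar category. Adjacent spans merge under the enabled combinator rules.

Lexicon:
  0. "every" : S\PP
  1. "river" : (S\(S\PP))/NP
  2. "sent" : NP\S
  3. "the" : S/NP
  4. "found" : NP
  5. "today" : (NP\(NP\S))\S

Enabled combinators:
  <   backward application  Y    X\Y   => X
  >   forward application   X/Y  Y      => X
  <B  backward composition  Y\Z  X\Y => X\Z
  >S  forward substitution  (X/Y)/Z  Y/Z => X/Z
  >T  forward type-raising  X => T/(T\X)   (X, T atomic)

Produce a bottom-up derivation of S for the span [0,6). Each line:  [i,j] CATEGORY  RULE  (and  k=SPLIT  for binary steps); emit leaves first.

[0,6] S   <
  [0,1] "every" : S\PP
  [1,6] S\(S\PP)   >
    [1,2] "river" : (S\(S\PP))/NP
    [2,6] NP   <
      [2,3] "sent" : NP\S
      [3,6] NP\(NP\S)   <
        [3,5] S   >
          [3,4] "the" : S/NP
          [4,5] "found" : NP
        [5,6] "today" : (NP\(NP\S))\S

[0,1] S\PP  lex  "every"
[1,2] (S\(S\PP))/NP  lex  "river"
[2,3] NP\S  lex  "sent"
[3,4] S/NP  lex  "the"
[4,5] NP  lex  "found"
[3,5] S  >  k=4
[5,6] (NP\(NP\S))\S  lex  "today"
[3,6] NP\(NP\S)  <  k=5
[2,6] NP  <  k=3
[1,6] S\(S\PP)  >  k=2
[0,6] S  <  k=1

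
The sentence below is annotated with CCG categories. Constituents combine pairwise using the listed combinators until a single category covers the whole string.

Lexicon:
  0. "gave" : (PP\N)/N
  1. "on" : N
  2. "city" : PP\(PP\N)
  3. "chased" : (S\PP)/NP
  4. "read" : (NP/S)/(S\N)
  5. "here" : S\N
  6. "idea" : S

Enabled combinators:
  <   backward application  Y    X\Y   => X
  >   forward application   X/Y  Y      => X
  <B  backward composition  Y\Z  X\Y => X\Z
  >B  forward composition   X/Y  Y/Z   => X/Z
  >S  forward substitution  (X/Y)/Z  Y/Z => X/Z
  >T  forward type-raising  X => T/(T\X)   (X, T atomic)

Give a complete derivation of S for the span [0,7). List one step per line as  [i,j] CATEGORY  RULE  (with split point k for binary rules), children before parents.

[0,1] (PP\N)/N  lex  "gave"
[1,2] N  lex  "on"
[0,2] PP\N  >  k=1
[2,3] PP\(PP\N)  lex  "city"
[0,3] PP  <  k=2
[3,4] (S\PP)/NP  lex  "chased"
[4,5] (NP/S)/(S\N)  lex  "read"
[5,6] S\N  lex  "here"
[4,6] NP/S  >  k=5
[6,7] S  lex  "idea"
[4,7] NP  >  k=6
[3,7] S\PP  >  k=4
[0,7] S  <  k=3

[0,7] S   <
  [0,3] PP   <
    [0,2] PP\N   >
      [0,1] "gave" : (PP\N)/N
      [1,2] "on" : N
    [2,3] "city" : PP\(PP\N)
  [3,7] S\PP   >
    [3,4] "chased" : (S\PP)/NP
    [4,7] NP   >
      [4,6] NP/S   >
        [4,5] "read" : (NP/S)/(S\N)
        [5,6] "here" : S\N
      [6,7] "idea" : S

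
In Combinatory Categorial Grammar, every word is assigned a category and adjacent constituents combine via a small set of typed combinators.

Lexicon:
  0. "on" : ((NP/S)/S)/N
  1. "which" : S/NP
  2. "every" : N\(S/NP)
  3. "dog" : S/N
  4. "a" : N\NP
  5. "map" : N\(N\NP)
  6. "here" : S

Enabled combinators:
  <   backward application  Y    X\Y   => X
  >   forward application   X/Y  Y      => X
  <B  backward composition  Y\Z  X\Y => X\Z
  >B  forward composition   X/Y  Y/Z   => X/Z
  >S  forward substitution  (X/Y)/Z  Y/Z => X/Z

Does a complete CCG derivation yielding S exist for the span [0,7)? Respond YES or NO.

NO

((NP/S)/S)/N S/NP N\(S/NP) S/N N\NP N\(N\NP) S
CKY chart[0,7] = {NP}; S ∉ chart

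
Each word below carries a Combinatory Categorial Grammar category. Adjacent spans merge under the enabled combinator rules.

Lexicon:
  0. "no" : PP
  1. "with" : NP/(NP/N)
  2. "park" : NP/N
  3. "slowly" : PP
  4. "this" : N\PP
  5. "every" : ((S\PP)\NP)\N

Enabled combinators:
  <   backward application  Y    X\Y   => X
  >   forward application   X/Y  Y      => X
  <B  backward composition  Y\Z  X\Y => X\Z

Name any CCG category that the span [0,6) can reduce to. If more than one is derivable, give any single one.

[0,6] S   <
  [0,1] "no" : PP
  [1,6] S\PP   <
    [1,3] NP   >
      [1,2] "with" : NP/(NP/N)
      [2,3] "park" : NP/N
    [3,6] (S\PP)\NP   <
      [3,5] N   <
        [3,4] "slowly" : PP
        [4,5] "this" : N\PP
      [5,6] "every" : ((S\PP)\NP)\N

S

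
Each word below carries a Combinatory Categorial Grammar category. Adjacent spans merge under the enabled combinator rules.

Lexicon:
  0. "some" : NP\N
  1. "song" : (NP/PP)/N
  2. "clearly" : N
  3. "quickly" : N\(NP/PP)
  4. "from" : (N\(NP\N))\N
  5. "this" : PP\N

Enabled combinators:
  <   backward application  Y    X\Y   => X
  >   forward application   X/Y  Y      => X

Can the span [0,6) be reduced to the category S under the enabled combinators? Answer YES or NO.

NO

NP\N (NP/PP)/N N N\(NP/PP) (N\(NP\N))\N PP\N
CKY chart[0,6] = {PP}; S ∉ chart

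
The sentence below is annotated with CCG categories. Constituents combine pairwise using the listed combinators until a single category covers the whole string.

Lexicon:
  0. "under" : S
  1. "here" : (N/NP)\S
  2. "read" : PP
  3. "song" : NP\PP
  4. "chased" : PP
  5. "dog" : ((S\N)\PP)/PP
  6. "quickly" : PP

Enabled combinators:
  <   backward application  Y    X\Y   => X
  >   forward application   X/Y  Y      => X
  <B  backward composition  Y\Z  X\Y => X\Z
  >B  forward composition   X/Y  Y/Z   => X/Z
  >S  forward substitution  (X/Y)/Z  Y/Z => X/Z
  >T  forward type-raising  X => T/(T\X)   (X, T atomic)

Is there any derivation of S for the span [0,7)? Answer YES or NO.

YES

[0,7] S   <
  [0,4] N   >
    [0,2] N/NP   <
      [0,1] "under" : S
      [1,2] "here" : (N/NP)\S
    [2,4] NP   >
      [2,3] NP/(NP\PP)   >T
        [2,3] "read" : PP
      [3,4] "song" : NP\PP
  [4,7] S\N   <
    [4,5] "chased" : PP
    [5,7] (S\N)\PP   >
      [5,6] "dog" : ((S\N)\PP)/PP
      [6,7] "quickly" : PP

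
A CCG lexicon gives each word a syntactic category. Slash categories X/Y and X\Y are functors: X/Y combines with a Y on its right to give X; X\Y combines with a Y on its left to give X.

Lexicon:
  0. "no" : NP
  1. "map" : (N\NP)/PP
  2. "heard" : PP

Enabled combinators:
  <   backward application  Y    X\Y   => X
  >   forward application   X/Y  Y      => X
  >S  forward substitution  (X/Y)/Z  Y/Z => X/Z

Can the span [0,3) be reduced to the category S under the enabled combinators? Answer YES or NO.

NP (N\NP)/PP PP
CKY chart[0,3] = {N}; S ∉ chart

NO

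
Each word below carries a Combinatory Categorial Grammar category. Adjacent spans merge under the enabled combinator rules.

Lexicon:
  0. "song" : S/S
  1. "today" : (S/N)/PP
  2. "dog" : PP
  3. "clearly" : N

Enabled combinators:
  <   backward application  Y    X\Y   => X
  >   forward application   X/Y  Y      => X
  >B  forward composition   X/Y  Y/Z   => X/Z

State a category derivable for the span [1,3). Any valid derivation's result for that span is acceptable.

S/N

[0,4] S   >
  [0,3] S/N   >B
    [0,1] "song" : S/S
    [1,3] S/N   >
      [1,2] "today" : (S/N)/PP
      [2,3] "dog" : PP
  [3,4] "clearly" : N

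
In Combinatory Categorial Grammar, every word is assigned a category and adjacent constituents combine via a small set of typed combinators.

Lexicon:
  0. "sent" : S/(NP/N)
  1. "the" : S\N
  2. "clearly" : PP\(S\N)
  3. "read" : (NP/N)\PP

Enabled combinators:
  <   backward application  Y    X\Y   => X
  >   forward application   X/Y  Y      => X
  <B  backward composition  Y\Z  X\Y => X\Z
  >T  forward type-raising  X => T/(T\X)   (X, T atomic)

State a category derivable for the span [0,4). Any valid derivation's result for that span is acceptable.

S

[0,4] S   >
  [0,1] "sent" : S/(NP/N)
  [1,4] NP/N   <
    [1,3] PP   <
      [1,2] "the" : S\N
      [2,3] "clearly" : PP\(S\N)
    [3,4] "read" : (NP/N)\PP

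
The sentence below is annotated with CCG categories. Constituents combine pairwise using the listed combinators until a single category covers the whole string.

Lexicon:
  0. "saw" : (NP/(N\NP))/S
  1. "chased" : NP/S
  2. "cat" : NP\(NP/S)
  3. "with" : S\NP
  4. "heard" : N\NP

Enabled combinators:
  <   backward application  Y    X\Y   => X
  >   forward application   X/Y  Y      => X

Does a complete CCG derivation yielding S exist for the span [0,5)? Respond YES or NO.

(NP/(N\NP))/S NP/S NP\(NP/S) S\NP N\NP
CKY chart[0,5] = {NP}; S ∉ chart

NO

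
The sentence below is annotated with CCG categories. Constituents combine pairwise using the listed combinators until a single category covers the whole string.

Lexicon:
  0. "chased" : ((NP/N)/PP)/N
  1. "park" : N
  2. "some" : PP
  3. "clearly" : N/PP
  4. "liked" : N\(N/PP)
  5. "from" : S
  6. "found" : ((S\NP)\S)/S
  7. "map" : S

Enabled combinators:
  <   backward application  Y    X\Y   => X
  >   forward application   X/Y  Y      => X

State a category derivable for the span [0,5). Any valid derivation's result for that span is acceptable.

[0,8] S   <
  [0,5] NP   >
    [0,3] NP/N   >
      [0,2] (NP/N)/PP   >
        [0,1] "chased" : ((NP/N)/PP)/N
        [1,2] "park" : N
      [2,3] "some" : PP
    [3,5] N   <
      [3,4] "clearly" : N/PP
      [4,5] "liked" : N\(N/PP)
  [5,8] S\NP   <
    [5,6] "from" : S
    [6,8] (S\NP)\S   >
      [6,7] "found" : ((S\NP)\S)/S
      [7,8] "map" : S

NP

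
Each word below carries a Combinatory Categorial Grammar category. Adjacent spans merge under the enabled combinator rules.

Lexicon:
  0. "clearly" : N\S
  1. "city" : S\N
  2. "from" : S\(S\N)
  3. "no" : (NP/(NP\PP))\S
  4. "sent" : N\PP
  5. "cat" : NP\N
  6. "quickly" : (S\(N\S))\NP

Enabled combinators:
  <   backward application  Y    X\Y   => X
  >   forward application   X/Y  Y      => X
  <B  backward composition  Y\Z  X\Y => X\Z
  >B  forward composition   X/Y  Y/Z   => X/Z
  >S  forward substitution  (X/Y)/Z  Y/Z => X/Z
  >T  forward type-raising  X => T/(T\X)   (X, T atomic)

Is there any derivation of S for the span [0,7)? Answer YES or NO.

[0,7] S   <
  [0,1] "clearly" : N\S
  [1,7] S\(N\S)   <
    [1,6] NP   >
      [1,4] NP/(NP\PP)   <
        [1,3] S   <
          [1,2] "city" : S\N
          [2,3] "from" : S\(S\N)
        [3,4] "no" : (NP/(NP\PP))\S
      [4,6] NP\PP   <B
        [4,5] "sent" : N\PP
        [5,6] "cat" : NP\N
    [6,7] "quickly" : (S\(N\S))\NP

YES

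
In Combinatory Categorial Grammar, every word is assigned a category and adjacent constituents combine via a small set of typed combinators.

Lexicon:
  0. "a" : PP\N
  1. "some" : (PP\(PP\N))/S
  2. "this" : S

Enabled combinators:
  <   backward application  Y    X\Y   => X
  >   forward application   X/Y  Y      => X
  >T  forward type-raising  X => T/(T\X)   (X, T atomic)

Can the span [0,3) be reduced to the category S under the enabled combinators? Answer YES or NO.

PP\N (PP\(PP\N))/S S
CKY chart[0,3] = {N/(N\PP), NP/(NP\PP), PP, PP/(PP\PP), S/(S\PP)}; S ∉ chart

NO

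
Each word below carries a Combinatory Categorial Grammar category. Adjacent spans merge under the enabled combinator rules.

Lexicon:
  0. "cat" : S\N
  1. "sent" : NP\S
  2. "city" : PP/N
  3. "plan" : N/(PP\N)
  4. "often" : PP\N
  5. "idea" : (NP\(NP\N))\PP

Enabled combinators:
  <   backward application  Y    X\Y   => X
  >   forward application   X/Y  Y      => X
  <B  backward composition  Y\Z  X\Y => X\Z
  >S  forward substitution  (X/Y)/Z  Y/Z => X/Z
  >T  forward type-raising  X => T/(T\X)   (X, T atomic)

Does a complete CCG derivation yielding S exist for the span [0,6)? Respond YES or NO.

NO

S\N NP\S PP/N N/(PP\N) PP\N (NP\(NP\N))\PP
CKY chart[0,6] = {N/(N\NP), NP, NP/(NP\NP), PP/(PP\NP), S/(S\NP)}; S ∉ chart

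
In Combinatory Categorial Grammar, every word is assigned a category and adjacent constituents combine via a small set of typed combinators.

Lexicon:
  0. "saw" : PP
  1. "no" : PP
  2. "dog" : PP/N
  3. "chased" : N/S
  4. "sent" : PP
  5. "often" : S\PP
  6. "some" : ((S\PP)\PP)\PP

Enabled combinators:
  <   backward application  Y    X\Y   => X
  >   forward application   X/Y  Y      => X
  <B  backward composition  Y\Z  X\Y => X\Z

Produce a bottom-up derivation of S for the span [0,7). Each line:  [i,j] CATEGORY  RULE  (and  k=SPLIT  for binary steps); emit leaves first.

[0,1] PP  lex  "saw"
[1,2] PP  lex  "no"
[2,3] PP/N  lex  "dog"
[3,4] N/S  lex  "chased"
[4,5] PP  lex  "sent"
[5,6] S\PP  lex  "often"
[4,6] S  <  k=5
[3,6] N  >  k=4
[2,6] PP  >  k=3
[6,7] ((S\PP)\PP)\PP  lex  "some"
[2,7] (S\PP)\PP  <  k=6
[1,7] S\PP  <  k=2
[0,7] S  <  k=1

[0,7] S   <
  [0,1] "saw" : PP
  [1,7] S\PP   <
    [1,2] "no" : PP
    [2,7] (S\PP)\PP   <
      [2,6] PP   >
        [2,3] "dog" : PP/N
        [3,6] N   >
          [3,4] "chased" : N/S
          [4,6] S   <
            [4,5] "sent" : PP
            [5,6] "often" : S\PP
      [6,7] "some" : ((S\PP)\PP)\PP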